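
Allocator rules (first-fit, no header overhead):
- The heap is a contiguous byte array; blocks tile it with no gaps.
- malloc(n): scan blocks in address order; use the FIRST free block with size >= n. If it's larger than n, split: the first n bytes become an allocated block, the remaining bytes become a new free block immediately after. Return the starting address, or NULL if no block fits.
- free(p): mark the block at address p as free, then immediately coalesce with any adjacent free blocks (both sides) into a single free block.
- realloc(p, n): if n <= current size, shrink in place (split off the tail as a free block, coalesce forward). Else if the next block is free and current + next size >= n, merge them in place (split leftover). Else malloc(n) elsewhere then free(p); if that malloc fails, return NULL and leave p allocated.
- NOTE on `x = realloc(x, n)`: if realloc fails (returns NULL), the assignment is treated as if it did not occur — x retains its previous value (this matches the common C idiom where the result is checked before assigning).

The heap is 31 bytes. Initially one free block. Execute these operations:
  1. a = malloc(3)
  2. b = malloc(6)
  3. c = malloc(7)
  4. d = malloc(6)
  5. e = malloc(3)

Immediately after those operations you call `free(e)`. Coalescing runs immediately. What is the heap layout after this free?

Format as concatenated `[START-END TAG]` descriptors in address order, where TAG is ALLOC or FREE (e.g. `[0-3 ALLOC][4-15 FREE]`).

Op 1: a = malloc(3) -> a = 0; heap: [0-2 ALLOC][3-30 FREE]
Op 2: b = malloc(6) -> b = 3; heap: [0-2 ALLOC][3-8 ALLOC][9-30 FREE]
Op 3: c = malloc(7) -> c = 9; heap: [0-2 ALLOC][3-8 ALLOC][9-15 ALLOC][16-30 FREE]
Op 4: d = malloc(6) -> d = 16; heap: [0-2 ALLOC][3-8 ALLOC][9-15 ALLOC][16-21 ALLOC][22-30 FREE]
Op 5: e = malloc(3) -> e = 22; heap: [0-2 ALLOC][3-8 ALLOC][9-15 ALLOC][16-21 ALLOC][22-24 ALLOC][25-30 FREE]
free(e): e = 22 -> block [22-24 ALLOC]; mark free, coalesce with adjacent free neighbors -> [0-2 ALLOC][3-8 ALLOC][9-15 ALLOC][16-21 ALLOC][22-30 FREE]

Answer: [0-2 ALLOC][3-8 ALLOC][9-15 ALLOC][16-21 ALLOC][22-30 FREE]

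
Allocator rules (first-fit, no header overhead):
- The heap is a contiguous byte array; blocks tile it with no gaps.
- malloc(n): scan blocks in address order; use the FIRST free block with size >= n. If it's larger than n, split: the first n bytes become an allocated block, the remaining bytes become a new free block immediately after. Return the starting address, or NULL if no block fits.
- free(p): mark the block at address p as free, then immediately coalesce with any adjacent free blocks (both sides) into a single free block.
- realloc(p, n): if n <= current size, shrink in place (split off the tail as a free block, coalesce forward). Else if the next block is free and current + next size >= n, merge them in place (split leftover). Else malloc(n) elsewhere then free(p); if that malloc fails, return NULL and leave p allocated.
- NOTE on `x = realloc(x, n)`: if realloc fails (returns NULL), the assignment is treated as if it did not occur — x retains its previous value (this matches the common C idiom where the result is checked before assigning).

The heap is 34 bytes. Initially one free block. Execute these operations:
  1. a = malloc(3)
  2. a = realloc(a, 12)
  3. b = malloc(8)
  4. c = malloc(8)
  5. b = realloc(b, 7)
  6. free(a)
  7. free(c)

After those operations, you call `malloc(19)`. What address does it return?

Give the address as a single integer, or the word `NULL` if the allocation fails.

Op 1: a = malloc(3) -> a = 0; heap: [0-2 ALLOC][3-33 FREE]
Op 2: a = realloc(a, 12) -> a = 0; heap: [0-11 ALLOC][12-33 FREE]
Op 3: b = malloc(8) -> b = 12; heap: [0-11 ALLOC][12-19 ALLOC][20-33 FREE]
Op 4: c = malloc(8) -> c = 20; heap: [0-11 ALLOC][12-19 ALLOC][20-27 ALLOC][28-33 FREE]
Op 5: b = realloc(b, 7) -> b = 12; heap: [0-11 ALLOC][12-18 ALLOC][19-19 FREE][20-27 ALLOC][28-33 FREE]
Op 6: free(a) -> (freed a); heap: [0-11 FREE][12-18 ALLOC][19-19 FREE][20-27 ALLOC][28-33 FREE]
Op 7: free(c) -> (freed c); heap: [0-11 FREE][12-18 ALLOC][19-33 FREE]
malloc(19): first-fit scan over [0-11 FREE][12-18 ALLOC][19-33 FREE] -> NULL

Answer: NULL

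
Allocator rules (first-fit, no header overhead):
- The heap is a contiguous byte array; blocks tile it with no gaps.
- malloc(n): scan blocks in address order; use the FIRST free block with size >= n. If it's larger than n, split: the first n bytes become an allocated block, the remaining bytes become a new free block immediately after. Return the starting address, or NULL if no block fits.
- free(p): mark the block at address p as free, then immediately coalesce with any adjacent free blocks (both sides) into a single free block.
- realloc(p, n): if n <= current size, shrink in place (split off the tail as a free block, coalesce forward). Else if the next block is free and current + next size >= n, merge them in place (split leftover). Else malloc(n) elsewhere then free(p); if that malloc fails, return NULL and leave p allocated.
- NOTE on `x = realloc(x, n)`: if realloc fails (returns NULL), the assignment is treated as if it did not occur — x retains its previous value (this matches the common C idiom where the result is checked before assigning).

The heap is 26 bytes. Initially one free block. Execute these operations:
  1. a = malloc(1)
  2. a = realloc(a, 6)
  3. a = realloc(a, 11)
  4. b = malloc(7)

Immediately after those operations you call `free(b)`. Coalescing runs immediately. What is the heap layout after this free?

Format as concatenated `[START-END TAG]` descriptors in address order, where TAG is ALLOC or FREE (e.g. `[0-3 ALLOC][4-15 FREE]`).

Answer: [0-10 ALLOC][11-25 FREE]

Derivation:
Op 1: a = malloc(1) -> a = 0; heap: [0-0 ALLOC][1-25 FREE]
Op 2: a = realloc(a, 6) -> a = 0; heap: [0-5 ALLOC][6-25 FREE]
Op 3: a = realloc(a, 11) -> a = 0; heap: [0-10 ALLOC][11-25 FREE]
Op 4: b = malloc(7) -> b = 11; heap: [0-10 ALLOC][11-17 ALLOC][18-25 FREE]
free(b): b = 11 -> block [11-17 ALLOC]; mark free, coalesce with adjacent free neighbors -> [0-10 ALLOC][11-25 FREE]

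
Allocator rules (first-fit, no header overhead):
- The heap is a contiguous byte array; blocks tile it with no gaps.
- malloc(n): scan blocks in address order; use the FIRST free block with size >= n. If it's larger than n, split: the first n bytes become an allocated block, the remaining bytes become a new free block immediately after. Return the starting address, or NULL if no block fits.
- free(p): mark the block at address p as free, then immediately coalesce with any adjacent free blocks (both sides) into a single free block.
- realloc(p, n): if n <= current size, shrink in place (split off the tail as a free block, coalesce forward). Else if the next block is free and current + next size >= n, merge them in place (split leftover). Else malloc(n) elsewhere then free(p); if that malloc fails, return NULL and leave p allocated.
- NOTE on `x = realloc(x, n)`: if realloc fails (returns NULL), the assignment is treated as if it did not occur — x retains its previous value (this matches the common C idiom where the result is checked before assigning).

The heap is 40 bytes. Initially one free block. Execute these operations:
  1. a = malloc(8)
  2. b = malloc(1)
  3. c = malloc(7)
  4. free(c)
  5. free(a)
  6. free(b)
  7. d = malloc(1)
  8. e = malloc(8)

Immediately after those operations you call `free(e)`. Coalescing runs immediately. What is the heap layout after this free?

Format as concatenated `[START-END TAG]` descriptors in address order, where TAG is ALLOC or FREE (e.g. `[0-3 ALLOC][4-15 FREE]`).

Answer: [0-0 ALLOC][1-39 FREE]

Derivation:
Op 1: a = malloc(8) -> a = 0; heap: [0-7 ALLOC][8-39 FREE]
Op 2: b = malloc(1) -> b = 8; heap: [0-7 ALLOC][8-8 ALLOC][9-39 FREE]
Op 3: c = malloc(7) -> c = 9; heap: [0-7 ALLOC][8-8 ALLOC][9-15 ALLOC][16-39 FREE]
Op 4: free(c) -> (freed c); heap: [0-7 ALLOC][8-8 ALLOC][9-39 FREE]
Op 5: free(a) -> (freed a); heap: [0-7 FREE][8-8 ALLOC][9-39 FREE]
Op 6: free(b) -> (freed b); heap: [0-39 FREE]
Op 7: d = malloc(1) -> d = 0; heap: [0-0 ALLOC][1-39 FREE]
Op 8: e = malloc(8) -> e = 1; heap: [0-0 ALLOC][1-8 ALLOC][9-39 FREE]
free(e): e = 1 -> block [1-8 ALLOC]; mark free, coalesce with adjacent free neighbors -> [0-0 ALLOC][1-39 FREE]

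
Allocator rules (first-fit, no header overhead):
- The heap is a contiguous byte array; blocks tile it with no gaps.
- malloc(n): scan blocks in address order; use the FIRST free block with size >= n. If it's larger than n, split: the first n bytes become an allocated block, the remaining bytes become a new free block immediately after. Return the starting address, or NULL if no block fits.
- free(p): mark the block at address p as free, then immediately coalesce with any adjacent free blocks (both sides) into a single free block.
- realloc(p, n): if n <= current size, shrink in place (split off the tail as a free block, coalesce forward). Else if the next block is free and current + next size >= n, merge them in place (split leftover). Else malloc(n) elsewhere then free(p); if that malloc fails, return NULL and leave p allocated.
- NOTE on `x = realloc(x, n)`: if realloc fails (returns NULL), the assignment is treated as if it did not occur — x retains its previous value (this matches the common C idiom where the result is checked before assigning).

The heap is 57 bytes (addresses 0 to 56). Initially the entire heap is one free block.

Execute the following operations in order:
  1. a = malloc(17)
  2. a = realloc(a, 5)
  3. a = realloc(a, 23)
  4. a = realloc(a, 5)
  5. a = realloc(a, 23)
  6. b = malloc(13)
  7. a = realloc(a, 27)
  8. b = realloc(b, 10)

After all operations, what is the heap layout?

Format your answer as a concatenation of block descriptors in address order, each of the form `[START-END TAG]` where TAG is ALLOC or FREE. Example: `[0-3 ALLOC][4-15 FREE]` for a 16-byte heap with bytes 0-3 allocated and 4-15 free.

Op 1: a = malloc(17) -> a = 0; heap: [0-16 ALLOC][17-56 FREE]
Op 2: a = realloc(a, 5) -> a = 0; heap: [0-4 ALLOC][5-56 FREE]
Op 3: a = realloc(a, 23) -> a = 0; heap: [0-22 ALLOC][23-56 FREE]
Op 4: a = realloc(a, 5) -> a = 0; heap: [0-4 ALLOC][5-56 FREE]
Op 5: a = realloc(a, 23) -> a = 0; heap: [0-22 ALLOC][23-56 FREE]
Op 6: b = malloc(13) -> b = 23; heap: [0-22 ALLOC][23-35 ALLOC][36-56 FREE]
Op 7: a = realloc(a, 27) -> NULL (a unchanged); heap: [0-22 ALLOC][23-35 ALLOC][36-56 FREE]
Op 8: b = realloc(b, 10) -> b = 23; heap: [0-22 ALLOC][23-32 ALLOC][33-56 FREE]

Answer: [0-22 ALLOC][23-32 ALLOC][33-56 FREE]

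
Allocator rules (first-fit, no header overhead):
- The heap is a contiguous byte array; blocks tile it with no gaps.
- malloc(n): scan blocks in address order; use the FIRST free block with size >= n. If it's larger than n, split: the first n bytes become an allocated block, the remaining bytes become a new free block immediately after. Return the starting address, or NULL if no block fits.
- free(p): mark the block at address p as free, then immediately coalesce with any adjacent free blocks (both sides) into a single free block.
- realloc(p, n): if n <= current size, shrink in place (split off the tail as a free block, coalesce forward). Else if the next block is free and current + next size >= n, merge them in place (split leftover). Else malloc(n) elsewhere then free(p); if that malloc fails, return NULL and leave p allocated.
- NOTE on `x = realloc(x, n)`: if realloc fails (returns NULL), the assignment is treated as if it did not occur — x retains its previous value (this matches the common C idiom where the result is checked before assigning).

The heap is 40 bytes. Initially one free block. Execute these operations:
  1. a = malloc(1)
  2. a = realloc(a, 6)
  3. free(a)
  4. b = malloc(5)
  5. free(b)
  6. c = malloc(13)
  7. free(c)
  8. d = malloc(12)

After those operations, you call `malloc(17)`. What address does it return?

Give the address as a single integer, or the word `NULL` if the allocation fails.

Op 1: a = malloc(1) -> a = 0; heap: [0-0 ALLOC][1-39 FREE]
Op 2: a = realloc(a, 6) -> a = 0; heap: [0-5 ALLOC][6-39 FREE]
Op 3: free(a) -> (freed a); heap: [0-39 FREE]
Op 4: b = malloc(5) -> b = 0; heap: [0-4 ALLOC][5-39 FREE]
Op 5: free(b) -> (freed b); heap: [0-39 FREE]
Op 6: c = malloc(13) -> c = 0; heap: [0-12 ALLOC][13-39 FREE]
Op 7: free(c) -> (freed c); heap: [0-39 FREE]
Op 8: d = malloc(12) -> d = 0; heap: [0-11 ALLOC][12-39 FREE]
malloc(17): first-fit scan over [0-11 ALLOC][12-39 FREE] -> 12

Answer: 12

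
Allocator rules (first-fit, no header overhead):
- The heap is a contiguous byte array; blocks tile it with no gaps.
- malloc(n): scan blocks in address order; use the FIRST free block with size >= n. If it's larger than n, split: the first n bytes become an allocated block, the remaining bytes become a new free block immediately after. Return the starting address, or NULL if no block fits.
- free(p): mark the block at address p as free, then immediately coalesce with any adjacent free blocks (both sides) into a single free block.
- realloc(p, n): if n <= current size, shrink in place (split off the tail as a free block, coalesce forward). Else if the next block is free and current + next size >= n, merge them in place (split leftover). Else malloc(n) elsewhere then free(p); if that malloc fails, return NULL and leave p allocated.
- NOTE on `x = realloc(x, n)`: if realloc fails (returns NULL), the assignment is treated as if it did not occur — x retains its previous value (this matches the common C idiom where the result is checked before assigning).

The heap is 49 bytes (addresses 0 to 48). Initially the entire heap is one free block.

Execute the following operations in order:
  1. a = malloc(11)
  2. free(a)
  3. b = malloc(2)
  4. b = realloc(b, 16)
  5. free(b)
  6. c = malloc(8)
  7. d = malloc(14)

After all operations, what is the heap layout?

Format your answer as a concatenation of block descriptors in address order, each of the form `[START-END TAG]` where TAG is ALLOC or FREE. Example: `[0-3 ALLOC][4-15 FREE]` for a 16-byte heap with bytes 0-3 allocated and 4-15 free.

Answer: [0-7 ALLOC][8-21 ALLOC][22-48 FREE]

Derivation:
Op 1: a = malloc(11) -> a = 0; heap: [0-10 ALLOC][11-48 FREE]
Op 2: free(a) -> (freed a); heap: [0-48 FREE]
Op 3: b = malloc(2) -> b = 0; heap: [0-1 ALLOC][2-48 FREE]
Op 4: b = realloc(b, 16) -> b = 0; heap: [0-15 ALLOC][16-48 FREE]
Op 5: free(b) -> (freed b); heap: [0-48 FREE]
Op 6: c = malloc(8) -> c = 0; heap: [0-7 ALLOC][8-48 FREE]
Op 7: d = malloc(14) -> d = 8; heap: [0-7 ALLOC][8-21 ALLOC][22-48 FREE]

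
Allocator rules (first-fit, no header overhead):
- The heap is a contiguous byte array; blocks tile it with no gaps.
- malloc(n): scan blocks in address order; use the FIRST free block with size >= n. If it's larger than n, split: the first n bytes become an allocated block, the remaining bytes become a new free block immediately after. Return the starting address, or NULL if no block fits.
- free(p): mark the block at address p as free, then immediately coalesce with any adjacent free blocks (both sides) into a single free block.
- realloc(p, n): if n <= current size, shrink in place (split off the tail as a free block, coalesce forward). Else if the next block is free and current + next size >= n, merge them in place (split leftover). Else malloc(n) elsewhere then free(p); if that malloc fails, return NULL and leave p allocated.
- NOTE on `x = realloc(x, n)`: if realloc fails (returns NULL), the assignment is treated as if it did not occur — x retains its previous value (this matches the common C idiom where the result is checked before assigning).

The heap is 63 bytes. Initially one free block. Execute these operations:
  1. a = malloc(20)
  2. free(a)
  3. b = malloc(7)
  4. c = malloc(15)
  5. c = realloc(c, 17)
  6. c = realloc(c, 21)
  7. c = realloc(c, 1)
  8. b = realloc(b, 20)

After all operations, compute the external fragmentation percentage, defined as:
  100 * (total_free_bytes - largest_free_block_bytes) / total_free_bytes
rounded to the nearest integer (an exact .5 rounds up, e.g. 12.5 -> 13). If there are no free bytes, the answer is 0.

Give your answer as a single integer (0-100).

Op 1: a = malloc(20) -> a = 0; heap: [0-19 ALLOC][20-62 FREE]
Op 2: free(a) -> (freed a); heap: [0-62 FREE]
Op 3: b = malloc(7) -> b = 0; heap: [0-6 ALLOC][7-62 FREE]
Op 4: c = malloc(15) -> c = 7; heap: [0-6 ALLOC][7-21 ALLOC][22-62 FREE]
Op 5: c = realloc(c, 17) -> c = 7; heap: [0-6 ALLOC][7-23 ALLOC][24-62 FREE]
Op 6: c = realloc(c, 21) -> c = 7; heap: [0-6 ALLOC][7-27 ALLOC][28-62 FREE]
Op 7: c = realloc(c, 1) -> c = 7; heap: [0-6 ALLOC][7-7 ALLOC][8-62 FREE]
Op 8: b = realloc(b, 20) -> b = 8; heap: [0-6 FREE][7-7 ALLOC][8-27 ALLOC][28-62 FREE]
Free blocks: [7 35] total_free=42 largest=35 -> 100*(42-35)/42 = 700/42 ≈ 16.667 -> rounds to 17

Answer: 17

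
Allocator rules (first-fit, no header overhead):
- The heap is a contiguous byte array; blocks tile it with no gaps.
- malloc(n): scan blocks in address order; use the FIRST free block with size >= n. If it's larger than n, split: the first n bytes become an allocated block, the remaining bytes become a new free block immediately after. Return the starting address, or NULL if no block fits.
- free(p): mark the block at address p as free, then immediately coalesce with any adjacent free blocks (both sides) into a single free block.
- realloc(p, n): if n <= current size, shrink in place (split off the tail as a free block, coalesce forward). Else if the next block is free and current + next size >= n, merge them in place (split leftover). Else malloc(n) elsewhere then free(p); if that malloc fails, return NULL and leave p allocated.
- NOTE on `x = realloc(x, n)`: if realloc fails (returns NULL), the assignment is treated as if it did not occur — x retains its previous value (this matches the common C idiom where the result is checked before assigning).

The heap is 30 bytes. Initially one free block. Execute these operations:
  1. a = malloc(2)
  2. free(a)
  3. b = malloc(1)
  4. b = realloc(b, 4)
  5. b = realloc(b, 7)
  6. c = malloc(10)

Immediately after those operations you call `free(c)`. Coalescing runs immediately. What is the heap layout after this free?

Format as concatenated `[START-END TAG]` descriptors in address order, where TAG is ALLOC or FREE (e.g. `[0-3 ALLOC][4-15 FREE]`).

Answer: [0-6 ALLOC][7-29 FREE]

Derivation:
Op 1: a = malloc(2) -> a = 0; heap: [0-1 ALLOC][2-29 FREE]
Op 2: free(a) -> (freed a); heap: [0-29 FREE]
Op 3: b = malloc(1) -> b = 0; heap: [0-0 ALLOC][1-29 FREE]
Op 4: b = realloc(b, 4) -> b = 0; heap: [0-3 ALLOC][4-29 FREE]
Op 5: b = realloc(b, 7) -> b = 0; heap: [0-6 ALLOC][7-29 FREE]
Op 6: c = malloc(10) -> c = 7; heap: [0-6 ALLOC][7-16 ALLOC][17-29 FREE]
free(c): c = 7 -> block [7-16 ALLOC]; mark free, coalesce with adjacent free neighbors -> [0-6 ALLOC][7-29 FREE]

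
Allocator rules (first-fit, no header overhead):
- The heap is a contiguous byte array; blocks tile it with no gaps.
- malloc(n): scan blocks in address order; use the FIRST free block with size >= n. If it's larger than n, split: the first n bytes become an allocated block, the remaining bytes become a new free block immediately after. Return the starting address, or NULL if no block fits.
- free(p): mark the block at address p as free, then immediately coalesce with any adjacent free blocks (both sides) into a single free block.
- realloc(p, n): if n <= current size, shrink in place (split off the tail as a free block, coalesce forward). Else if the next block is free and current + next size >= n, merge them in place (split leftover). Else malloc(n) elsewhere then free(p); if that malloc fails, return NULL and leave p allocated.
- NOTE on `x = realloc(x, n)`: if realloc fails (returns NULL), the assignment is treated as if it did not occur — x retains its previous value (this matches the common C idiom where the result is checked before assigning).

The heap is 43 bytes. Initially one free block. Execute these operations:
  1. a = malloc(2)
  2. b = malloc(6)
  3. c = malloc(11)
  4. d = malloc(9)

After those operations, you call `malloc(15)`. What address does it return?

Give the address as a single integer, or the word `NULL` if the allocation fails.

Answer: 28

Derivation:
Op 1: a = malloc(2) -> a = 0; heap: [0-1 ALLOC][2-42 FREE]
Op 2: b = malloc(6) -> b = 2; heap: [0-1 ALLOC][2-7 ALLOC][8-42 FREE]
Op 3: c = malloc(11) -> c = 8; heap: [0-1 ALLOC][2-7 ALLOC][8-18 ALLOC][19-42 FREE]
Op 4: d = malloc(9) -> d = 19; heap: [0-1 ALLOC][2-7 ALLOC][8-18 ALLOC][19-27 ALLOC][28-42 FREE]
malloc(15): first-fit scan over [0-1 ALLOC][2-7 ALLOC][8-18 ALLOC][19-27 ALLOC][28-42 FREE] -> 28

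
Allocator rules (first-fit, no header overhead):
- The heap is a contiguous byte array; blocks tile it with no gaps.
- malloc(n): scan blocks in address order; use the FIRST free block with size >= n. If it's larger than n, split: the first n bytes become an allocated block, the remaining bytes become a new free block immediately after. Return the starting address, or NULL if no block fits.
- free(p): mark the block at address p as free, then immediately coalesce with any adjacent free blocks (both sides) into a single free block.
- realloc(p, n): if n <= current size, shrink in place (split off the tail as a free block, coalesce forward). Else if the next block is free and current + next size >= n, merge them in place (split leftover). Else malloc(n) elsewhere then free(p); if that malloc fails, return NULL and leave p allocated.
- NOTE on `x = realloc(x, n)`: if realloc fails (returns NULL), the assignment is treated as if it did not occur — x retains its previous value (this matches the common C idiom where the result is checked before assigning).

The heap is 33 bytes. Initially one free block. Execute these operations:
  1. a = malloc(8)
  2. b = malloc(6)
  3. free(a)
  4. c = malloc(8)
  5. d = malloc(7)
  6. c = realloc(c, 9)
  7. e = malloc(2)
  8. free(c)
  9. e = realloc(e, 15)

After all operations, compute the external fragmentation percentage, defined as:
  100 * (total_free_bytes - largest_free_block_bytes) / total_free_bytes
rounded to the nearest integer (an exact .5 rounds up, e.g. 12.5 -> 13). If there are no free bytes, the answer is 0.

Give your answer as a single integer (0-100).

Op 1: a = malloc(8) -> a = 0; heap: [0-7 ALLOC][8-32 FREE]
Op 2: b = malloc(6) -> b = 8; heap: [0-7 ALLOC][8-13 ALLOC][14-32 FREE]
Op 3: free(a) -> (freed a); heap: [0-7 FREE][8-13 ALLOC][14-32 FREE]
Op 4: c = malloc(8) -> c = 0; heap: [0-7 ALLOC][8-13 ALLOC][14-32 FREE]
Op 5: d = malloc(7) -> d = 14; heap: [0-7 ALLOC][8-13 ALLOC][14-20 ALLOC][21-32 FREE]
Op 6: c = realloc(c, 9) -> c = 21; heap: [0-7 FREE][8-13 ALLOC][14-20 ALLOC][21-29 ALLOC][30-32 FREE]
Op 7: e = malloc(2) -> e = 0; heap: [0-1 ALLOC][2-7 FREE][8-13 ALLOC][14-20 ALLOC][21-29 ALLOC][30-32 FREE]
Op 8: free(c) -> (freed c); heap: [0-1 ALLOC][2-7 FREE][8-13 ALLOC][14-20 ALLOC][21-32 FREE]
Op 9: e = realloc(e, 15) -> NULL (e unchanged); heap: [0-1 ALLOC][2-7 FREE][8-13 ALLOC][14-20 ALLOC][21-32 FREE]
Free blocks: [6 12] total_free=18 largest=12 -> 100*(18-12)/18 = 600/18 ≈ 33.333 -> rounds to 33

Answer: 33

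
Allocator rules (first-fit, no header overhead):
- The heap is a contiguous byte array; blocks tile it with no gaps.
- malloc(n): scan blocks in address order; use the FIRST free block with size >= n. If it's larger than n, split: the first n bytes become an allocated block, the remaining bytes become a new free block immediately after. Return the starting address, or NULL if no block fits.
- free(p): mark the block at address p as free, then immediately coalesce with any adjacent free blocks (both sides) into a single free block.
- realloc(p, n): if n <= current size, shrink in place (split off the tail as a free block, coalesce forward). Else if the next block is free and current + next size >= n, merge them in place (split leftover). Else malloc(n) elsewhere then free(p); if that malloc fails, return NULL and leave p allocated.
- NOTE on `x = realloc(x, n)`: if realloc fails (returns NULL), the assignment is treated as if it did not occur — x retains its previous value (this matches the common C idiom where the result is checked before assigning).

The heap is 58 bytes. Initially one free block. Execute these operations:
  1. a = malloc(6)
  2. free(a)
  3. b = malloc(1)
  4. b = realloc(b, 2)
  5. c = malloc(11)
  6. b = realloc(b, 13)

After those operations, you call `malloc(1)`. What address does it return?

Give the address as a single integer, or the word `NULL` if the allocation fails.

Answer: 0

Derivation:
Op 1: a = malloc(6) -> a = 0; heap: [0-5 ALLOC][6-57 FREE]
Op 2: free(a) -> (freed a); heap: [0-57 FREE]
Op 3: b = malloc(1) -> b = 0; heap: [0-0 ALLOC][1-57 FREE]
Op 4: b = realloc(b, 2) -> b = 0; heap: [0-1 ALLOC][2-57 FREE]
Op 5: c = malloc(11) -> c = 2; heap: [0-1 ALLOC][2-12 ALLOC][13-57 FREE]
Op 6: b = realloc(b, 13) -> b = 13; heap: [0-1 FREE][2-12 ALLOC][13-25 ALLOC][26-57 FREE]
malloc(1): first-fit scan over [0-1 FREE][2-12 ALLOC][13-25 ALLOC][26-57 FREE] -> 0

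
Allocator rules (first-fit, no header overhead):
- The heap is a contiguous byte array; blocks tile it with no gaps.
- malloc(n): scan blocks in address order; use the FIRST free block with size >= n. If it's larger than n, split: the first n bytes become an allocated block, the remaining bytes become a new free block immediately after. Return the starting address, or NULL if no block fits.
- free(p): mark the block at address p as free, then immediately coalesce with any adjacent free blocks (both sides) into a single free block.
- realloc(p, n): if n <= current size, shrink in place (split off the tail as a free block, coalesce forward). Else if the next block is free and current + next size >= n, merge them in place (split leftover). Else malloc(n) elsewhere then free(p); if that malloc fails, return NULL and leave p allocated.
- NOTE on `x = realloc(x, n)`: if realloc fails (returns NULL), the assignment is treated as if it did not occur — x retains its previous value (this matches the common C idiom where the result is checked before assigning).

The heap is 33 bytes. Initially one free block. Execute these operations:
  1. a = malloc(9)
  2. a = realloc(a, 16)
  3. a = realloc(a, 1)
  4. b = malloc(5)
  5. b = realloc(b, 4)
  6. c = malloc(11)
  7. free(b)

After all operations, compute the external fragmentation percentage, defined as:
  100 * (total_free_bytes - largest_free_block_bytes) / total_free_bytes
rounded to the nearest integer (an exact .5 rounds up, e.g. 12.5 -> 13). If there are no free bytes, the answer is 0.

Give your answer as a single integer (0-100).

Answer: 19

Derivation:
Op 1: a = malloc(9) -> a = 0; heap: [0-8 ALLOC][9-32 FREE]
Op 2: a = realloc(a, 16) -> a = 0; heap: [0-15 ALLOC][16-32 FREE]
Op 3: a = realloc(a, 1) -> a = 0; heap: [0-0 ALLOC][1-32 FREE]
Op 4: b = malloc(5) -> b = 1; heap: [0-0 ALLOC][1-5 ALLOC][6-32 FREE]
Op 5: b = realloc(b, 4) -> b = 1; heap: [0-0 ALLOC][1-4 ALLOC][5-32 FREE]
Op 6: c = malloc(11) -> c = 5; heap: [0-0 ALLOC][1-4 ALLOC][5-15 ALLOC][16-32 FREE]
Op 7: free(b) -> (freed b); heap: [0-0 ALLOC][1-4 FREE][5-15 ALLOC][16-32 FREE]
Free blocks: [4 17] total_free=21 largest=17 -> 100*(21-17)/21 = 400/21 ≈ 19.048 -> rounds to 19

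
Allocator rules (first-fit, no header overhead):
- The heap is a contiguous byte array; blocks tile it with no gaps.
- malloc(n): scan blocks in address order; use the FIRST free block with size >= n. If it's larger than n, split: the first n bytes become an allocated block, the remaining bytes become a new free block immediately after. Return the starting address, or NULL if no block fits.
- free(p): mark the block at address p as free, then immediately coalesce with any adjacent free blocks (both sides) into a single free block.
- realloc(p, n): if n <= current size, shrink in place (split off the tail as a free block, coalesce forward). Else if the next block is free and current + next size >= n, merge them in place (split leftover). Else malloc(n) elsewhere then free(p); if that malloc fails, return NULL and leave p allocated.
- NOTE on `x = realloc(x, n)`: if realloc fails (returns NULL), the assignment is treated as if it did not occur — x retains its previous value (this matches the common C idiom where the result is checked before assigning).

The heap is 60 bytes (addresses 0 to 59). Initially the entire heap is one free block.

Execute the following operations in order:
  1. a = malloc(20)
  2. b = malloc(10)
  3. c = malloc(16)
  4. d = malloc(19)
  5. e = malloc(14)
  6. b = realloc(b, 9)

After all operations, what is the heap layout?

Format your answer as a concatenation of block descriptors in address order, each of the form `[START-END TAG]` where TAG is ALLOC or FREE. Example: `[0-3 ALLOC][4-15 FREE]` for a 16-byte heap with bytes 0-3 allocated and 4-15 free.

Answer: [0-19 ALLOC][20-28 ALLOC][29-29 FREE][30-45 ALLOC][46-59 ALLOC]

Derivation:
Op 1: a = malloc(20) -> a = 0; heap: [0-19 ALLOC][20-59 FREE]
Op 2: b = malloc(10) -> b = 20; heap: [0-19 ALLOC][20-29 ALLOC][30-59 FREE]
Op 3: c = malloc(16) -> c = 30; heap: [0-19 ALLOC][20-29 ALLOC][30-45 ALLOC][46-59 FREE]
Op 4: d = malloc(19) -> d = NULL; heap: [0-19 ALLOC][20-29 ALLOC][30-45 ALLOC][46-59 FREE]
Op 5: e = malloc(14) -> e = 46; heap: [0-19 ALLOC][20-29 ALLOC][30-45 ALLOC][46-59 ALLOC]
Op 6: b = realloc(b, 9) -> b = 20; heap: [0-19 ALLOC][20-28 ALLOC][29-29 FREE][30-45 ALLOC][46-59 ALLOC]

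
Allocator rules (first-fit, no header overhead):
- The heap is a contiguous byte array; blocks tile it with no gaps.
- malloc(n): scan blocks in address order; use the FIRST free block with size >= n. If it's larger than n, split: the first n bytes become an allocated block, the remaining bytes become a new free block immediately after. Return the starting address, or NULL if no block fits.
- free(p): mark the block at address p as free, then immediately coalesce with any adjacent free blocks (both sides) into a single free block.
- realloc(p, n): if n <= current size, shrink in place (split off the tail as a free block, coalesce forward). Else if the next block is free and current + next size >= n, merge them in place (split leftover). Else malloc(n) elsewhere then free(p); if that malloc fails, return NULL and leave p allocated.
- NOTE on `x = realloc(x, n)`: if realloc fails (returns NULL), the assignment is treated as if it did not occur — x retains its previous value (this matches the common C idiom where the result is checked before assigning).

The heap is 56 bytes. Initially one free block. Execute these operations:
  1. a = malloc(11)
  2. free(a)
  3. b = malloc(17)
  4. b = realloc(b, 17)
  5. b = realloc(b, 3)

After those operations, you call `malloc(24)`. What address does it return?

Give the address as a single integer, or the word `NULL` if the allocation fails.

Op 1: a = malloc(11) -> a = 0; heap: [0-10 ALLOC][11-55 FREE]
Op 2: free(a) -> (freed a); heap: [0-55 FREE]
Op 3: b = malloc(17) -> b = 0; heap: [0-16 ALLOC][17-55 FREE]
Op 4: b = realloc(b, 17) -> b = 0; heap: [0-16 ALLOC][17-55 FREE]
Op 5: b = realloc(b, 3) -> b = 0; heap: [0-2 ALLOC][3-55 FREE]
malloc(24): first-fit scan over [0-2 ALLOC][3-55 FREE] -> 3

Answer: 3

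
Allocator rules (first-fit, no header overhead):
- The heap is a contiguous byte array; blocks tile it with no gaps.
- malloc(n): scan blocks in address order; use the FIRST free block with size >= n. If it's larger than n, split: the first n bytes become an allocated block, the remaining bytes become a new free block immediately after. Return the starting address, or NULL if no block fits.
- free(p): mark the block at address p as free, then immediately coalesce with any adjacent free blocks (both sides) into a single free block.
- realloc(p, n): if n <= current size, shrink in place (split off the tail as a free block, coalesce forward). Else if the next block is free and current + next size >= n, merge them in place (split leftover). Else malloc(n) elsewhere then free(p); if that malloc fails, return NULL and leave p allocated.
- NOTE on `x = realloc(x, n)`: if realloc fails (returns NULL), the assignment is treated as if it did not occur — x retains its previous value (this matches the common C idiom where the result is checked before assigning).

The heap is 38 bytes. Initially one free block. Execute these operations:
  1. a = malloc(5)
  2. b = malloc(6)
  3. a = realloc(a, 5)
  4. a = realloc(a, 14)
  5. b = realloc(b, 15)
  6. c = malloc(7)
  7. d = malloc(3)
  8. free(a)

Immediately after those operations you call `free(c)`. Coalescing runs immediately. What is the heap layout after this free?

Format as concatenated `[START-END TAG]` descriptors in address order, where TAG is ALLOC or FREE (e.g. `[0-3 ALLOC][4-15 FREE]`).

Op 1: a = malloc(5) -> a = 0; heap: [0-4 ALLOC][5-37 FREE]
Op 2: b = malloc(6) -> b = 5; heap: [0-4 ALLOC][5-10 ALLOC][11-37 FREE]
Op 3: a = realloc(a, 5) -> a = 0; heap: [0-4 ALLOC][5-10 ALLOC][11-37 FREE]
Op 4: a = realloc(a, 14) -> a = 11; heap: [0-4 FREE][5-10 ALLOC][11-24 ALLOC][25-37 FREE]
Op 5: b = realloc(b, 15) -> NULL (b unchanged); heap: [0-4 FREE][5-10 ALLOC][11-24 ALLOC][25-37 FREE]
Op 6: c = malloc(7) -> c = 25; heap: [0-4 FREE][5-10 ALLOC][11-24 ALLOC][25-31 ALLOC][32-37 FREE]
Op 7: d = malloc(3) -> d = 0; heap: [0-2 ALLOC][3-4 FREE][5-10 ALLOC][11-24 ALLOC][25-31 ALLOC][32-37 FREE]
Op 8: free(a) -> (freed a); heap: [0-2 ALLOC][3-4 FREE][5-10 ALLOC][11-24 FREE][25-31 ALLOC][32-37 FREE]
free(c): c = 25 -> block [25-31 ALLOC]; mark free, coalesce with adjacent free neighbors -> [0-2 ALLOC][3-4 FREE][5-10 ALLOC][11-37 FREE]

Answer: [0-2 ALLOC][3-4 FREE][5-10 ALLOC][11-37 FREE]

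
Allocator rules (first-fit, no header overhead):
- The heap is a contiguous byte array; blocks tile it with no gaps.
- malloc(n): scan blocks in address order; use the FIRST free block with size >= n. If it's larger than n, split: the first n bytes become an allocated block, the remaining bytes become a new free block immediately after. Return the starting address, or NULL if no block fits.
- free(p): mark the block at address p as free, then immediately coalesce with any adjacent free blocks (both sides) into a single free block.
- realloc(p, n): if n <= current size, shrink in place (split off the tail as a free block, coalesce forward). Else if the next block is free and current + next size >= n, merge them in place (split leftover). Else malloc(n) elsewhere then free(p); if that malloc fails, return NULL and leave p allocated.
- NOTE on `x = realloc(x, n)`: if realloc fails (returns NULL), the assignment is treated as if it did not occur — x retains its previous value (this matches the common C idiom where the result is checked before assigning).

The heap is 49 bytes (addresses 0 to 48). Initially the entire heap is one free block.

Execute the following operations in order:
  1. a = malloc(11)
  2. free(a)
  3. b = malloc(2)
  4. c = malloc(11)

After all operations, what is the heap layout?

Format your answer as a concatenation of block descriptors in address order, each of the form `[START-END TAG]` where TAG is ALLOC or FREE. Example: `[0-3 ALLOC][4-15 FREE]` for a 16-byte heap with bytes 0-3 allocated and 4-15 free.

Op 1: a = malloc(11) -> a = 0; heap: [0-10 ALLOC][11-48 FREE]
Op 2: free(a) -> (freed a); heap: [0-48 FREE]
Op 3: b = malloc(2) -> b = 0; heap: [0-1 ALLOC][2-48 FREE]
Op 4: c = malloc(11) -> c = 2; heap: [0-1 ALLOC][2-12 ALLOC][13-48 FREE]

Answer: [0-1 ALLOC][2-12 ALLOC][13-48 FREE]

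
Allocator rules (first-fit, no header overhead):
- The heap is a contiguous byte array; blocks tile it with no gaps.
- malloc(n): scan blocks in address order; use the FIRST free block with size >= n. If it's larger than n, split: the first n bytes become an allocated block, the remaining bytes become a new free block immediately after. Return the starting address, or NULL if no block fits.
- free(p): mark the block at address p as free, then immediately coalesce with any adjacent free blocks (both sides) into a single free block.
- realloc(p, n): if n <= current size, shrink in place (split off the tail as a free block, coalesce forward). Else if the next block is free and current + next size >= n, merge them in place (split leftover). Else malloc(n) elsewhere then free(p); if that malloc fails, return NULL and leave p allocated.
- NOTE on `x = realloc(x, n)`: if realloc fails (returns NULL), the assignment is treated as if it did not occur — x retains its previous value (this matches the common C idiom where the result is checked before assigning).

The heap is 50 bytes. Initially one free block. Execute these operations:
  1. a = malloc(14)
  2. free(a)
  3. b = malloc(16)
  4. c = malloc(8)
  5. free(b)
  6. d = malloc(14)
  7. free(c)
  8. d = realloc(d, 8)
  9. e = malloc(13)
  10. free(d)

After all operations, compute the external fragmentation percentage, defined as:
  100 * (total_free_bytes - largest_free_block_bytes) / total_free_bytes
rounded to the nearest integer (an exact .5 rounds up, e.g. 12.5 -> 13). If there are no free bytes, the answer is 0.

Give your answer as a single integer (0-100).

Answer: 22

Derivation:
Op 1: a = malloc(14) -> a = 0; heap: [0-13 ALLOC][14-49 FREE]
Op 2: free(a) -> (freed a); heap: [0-49 FREE]
Op 3: b = malloc(16) -> b = 0; heap: [0-15 ALLOC][16-49 FREE]
Op 4: c = malloc(8) -> c = 16; heap: [0-15 ALLOC][16-23 ALLOC][24-49 FREE]
Op 5: free(b) -> (freed b); heap: [0-15 FREE][16-23 ALLOC][24-49 FREE]
Op 6: d = malloc(14) -> d = 0; heap: [0-13 ALLOC][14-15 FREE][16-23 ALLOC][24-49 FREE]
Op 7: free(c) -> (freed c); heap: [0-13 ALLOC][14-49 FREE]
Op 8: d = realloc(d, 8) -> d = 0; heap: [0-7 ALLOC][8-49 FREE]
Op 9: e = malloc(13) -> e = 8; heap: [0-7 ALLOC][8-20 ALLOC][21-49 FREE]
Op 10: free(d) -> (freed d); heap: [0-7 FREE][8-20 ALLOC][21-49 FREE]
Free blocks: [8 29] total_free=37 largest=29 -> 100*(37-29)/37 = 800/37 ≈ 21.622 -> rounds to 22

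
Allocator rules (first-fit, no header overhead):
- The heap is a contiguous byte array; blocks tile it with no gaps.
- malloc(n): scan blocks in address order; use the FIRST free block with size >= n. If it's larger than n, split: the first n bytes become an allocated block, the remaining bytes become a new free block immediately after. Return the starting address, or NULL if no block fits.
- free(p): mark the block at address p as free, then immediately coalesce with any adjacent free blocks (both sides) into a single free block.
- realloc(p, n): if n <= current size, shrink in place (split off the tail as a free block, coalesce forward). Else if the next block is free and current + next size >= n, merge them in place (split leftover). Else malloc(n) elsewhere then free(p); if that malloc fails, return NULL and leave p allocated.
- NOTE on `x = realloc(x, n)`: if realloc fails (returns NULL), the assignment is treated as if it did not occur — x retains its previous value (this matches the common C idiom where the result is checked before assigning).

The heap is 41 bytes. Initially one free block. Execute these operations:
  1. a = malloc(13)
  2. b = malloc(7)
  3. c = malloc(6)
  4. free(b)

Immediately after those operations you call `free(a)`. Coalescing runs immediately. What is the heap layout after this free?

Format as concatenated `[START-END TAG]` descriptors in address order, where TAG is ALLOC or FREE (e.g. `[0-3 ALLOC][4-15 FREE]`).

Op 1: a = malloc(13) -> a = 0; heap: [0-12 ALLOC][13-40 FREE]
Op 2: b = malloc(7) -> b = 13; heap: [0-12 ALLOC][13-19 ALLOC][20-40 FREE]
Op 3: c = malloc(6) -> c = 20; heap: [0-12 ALLOC][13-19 ALLOC][20-25 ALLOC][26-40 FREE]
Op 4: free(b) -> (freed b); heap: [0-12 ALLOC][13-19 FREE][20-25 ALLOC][26-40 FREE]
free(a): a = 0 -> block [0-12 ALLOC]; mark free, coalesce with adjacent free neighbors -> [0-19 FREE][20-25 ALLOC][26-40 FREE]

Answer: [0-19 FREE][20-25 ALLOC][26-40 FREE]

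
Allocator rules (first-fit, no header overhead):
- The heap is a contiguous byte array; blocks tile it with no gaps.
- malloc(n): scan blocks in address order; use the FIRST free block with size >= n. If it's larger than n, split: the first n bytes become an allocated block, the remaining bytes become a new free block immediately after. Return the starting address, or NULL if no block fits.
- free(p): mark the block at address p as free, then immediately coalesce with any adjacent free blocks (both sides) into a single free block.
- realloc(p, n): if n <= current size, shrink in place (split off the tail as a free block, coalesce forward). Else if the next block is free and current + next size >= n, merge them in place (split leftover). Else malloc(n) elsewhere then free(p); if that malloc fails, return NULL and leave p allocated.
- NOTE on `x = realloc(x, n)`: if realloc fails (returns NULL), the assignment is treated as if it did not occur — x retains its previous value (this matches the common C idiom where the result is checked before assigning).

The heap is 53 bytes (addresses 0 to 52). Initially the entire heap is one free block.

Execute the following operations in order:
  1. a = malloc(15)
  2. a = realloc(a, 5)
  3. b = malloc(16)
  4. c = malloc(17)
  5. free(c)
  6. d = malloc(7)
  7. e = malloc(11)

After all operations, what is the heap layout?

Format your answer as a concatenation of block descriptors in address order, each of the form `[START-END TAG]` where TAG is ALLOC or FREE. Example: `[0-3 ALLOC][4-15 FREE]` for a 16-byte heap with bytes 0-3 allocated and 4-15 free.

Op 1: a = malloc(15) -> a = 0; heap: [0-14 ALLOC][15-52 FREE]
Op 2: a = realloc(a, 5) -> a = 0; heap: [0-4 ALLOC][5-52 FREE]
Op 3: b = malloc(16) -> b = 5; heap: [0-4 ALLOC][5-20 ALLOC][21-52 FREE]
Op 4: c = malloc(17) -> c = 21; heap: [0-4 ALLOC][5-20 ALLOC][21-37 ALLOC][38-52 FREE]
Op 5: free(c) -> (freed c); heap: [0-4 ALLOC][5-20 ALLOC][21-52 FREE]
Op 6: d = malloc(7) -> d = 21; heap: [0-4 ALLOC][5-20 ALLOC][21-27 ALLOC][28-52 FREE]
Op 7: e = malloc(11) -> e = 28; heap: [0-4 ALLOC][5-20 ALLOC][21-27 ALLOC][28-38 ALLOC][39-52 FREE]

Answer: [0-4 ALLOC][5-20 ALLOC][21-27 ALLOC][28-38 ALLOC][39-52 FREE]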